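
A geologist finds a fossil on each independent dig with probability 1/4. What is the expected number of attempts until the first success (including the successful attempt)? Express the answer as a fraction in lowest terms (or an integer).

4

For a geometric distribution, E[trials] = 1/p = 1/(1/4) = 4.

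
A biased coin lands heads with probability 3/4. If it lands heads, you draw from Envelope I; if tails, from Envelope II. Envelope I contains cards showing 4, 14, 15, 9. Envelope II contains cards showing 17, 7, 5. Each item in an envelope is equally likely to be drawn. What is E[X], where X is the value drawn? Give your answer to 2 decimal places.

10.29

E[X | Envelope I] = (4 + 14 + 15 + 9)/4 = 21/2
E[X | Envelope II] = (17 + 7 + 5)/3 = 29/3
E[X] = (3/4)·21/2 + (1/4)·29/3 = 247/24 ≈ 10.29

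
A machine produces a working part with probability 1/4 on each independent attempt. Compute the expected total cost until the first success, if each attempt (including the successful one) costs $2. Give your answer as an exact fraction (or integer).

$8

E[#attempts] = 1/p = 4; E[cost] = 2·4 = 8.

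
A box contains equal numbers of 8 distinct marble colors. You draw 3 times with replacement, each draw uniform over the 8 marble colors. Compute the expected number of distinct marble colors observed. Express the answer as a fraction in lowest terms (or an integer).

Let Xⱼ=1 if type j appears at least once. P(Xⱼ=1) = 1 − ((8−1)/8)^3 = 169/512.
E[#distinct] = 8·169/512 = 169/64.

169/64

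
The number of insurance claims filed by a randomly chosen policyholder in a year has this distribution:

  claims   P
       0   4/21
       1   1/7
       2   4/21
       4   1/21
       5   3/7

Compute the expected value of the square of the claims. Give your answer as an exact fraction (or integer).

260/21

E[X²] = (4/21)·0 + (1/7)·1 + (4/21)·4 + (1/21)·16 + (3/7)·25
     = 260/21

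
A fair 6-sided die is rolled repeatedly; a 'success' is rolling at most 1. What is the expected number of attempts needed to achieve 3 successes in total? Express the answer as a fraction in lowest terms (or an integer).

By linearity (sum of 3 independent geometric waits), E[trials] = 3/p = 3/(1/6) = 18.

18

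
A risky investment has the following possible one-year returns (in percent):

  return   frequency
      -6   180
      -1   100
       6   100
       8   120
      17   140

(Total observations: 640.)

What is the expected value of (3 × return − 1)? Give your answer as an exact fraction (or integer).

191/16

Total = 640, so P(return=-6) = 180/640, etc.
E[3x-1] = (9/32)·(-19) + (5/32)·(-4) + (5/32)·17 + (3/16)·23 + (7/32)·50
     = 191/16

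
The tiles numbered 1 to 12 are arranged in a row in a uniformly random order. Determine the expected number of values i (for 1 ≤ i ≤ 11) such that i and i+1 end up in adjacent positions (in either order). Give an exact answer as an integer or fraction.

11/6

For each i ∈ {1,…,11}, let Xᵢ = 1 if i and i+1 are adjacent. P(Xᵢ=1) = 2·(12−1)!/12! = 2/12.
By linearity, E[ΣXᵢ] = (11)·(2/12) = 11/6.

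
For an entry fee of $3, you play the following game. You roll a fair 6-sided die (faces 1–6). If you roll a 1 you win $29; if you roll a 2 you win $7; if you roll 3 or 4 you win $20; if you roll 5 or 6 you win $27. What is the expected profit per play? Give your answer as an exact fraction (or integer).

56/3 dollars

E[payout] = (1/6)·7 + (1/3)·20 + (1/3)·27 + (1/6)·29 = 65/3
Expected profit = 65/3 − 3 = 56/3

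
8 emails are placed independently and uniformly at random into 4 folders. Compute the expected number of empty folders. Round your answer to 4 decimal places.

0.4005

Let Xⱼ=1 if folder j is empty. P(Xⱼ=1) = ((4-1)/4)^8 = 6561/65536.
By linearity, E[#empty] = 4·6561/65536 = 6561/16384.
≈ 0.4005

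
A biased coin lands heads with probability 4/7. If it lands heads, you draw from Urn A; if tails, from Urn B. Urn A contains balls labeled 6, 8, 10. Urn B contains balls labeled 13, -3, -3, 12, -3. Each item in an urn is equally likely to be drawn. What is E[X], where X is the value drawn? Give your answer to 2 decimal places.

E[X | Urn A] = (6 + 8 + 10)/3 = 8
E[X | Urn B] = (13 − 3 − 3 + 12 − 3)/5 = 16/5
E[X] = (4/7)·8 + (3/7)·16/5 = 208/35 ≈ 5.94

5.94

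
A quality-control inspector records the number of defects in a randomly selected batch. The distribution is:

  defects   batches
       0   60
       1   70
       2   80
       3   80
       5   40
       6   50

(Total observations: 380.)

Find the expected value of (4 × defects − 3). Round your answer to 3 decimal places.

7.211

Total = 380, so P(defects=0) = 60/380, etc.
E[4x-3] = (3/19)·(-3) + (7/38)·1 + (4/19)·5 + (4/19)·9 + (2/19)·17 + (5/38)·21
     = 137/19 ≈ 7.211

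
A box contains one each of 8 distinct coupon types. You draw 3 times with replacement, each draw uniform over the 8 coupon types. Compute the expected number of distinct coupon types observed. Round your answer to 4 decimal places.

2.6406

Let Xⱼ=1 if type j appears at least once. P(Xⱼ=1) = 1 − ((8−1)/8)^3 = 169/512.
E[#distinct] = 8·169/512 = 169/64.
≈ 2.6406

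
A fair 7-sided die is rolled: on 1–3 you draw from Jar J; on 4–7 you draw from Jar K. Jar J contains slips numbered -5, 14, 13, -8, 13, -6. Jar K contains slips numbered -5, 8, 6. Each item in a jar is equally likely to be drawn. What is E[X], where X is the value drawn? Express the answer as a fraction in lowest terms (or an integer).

E[X | Jar J] = (-5 + 14 + 13 − 8 + 13 − 6)/6 = 7/2
E[X | Jar K] = (-5 + 8 + 6)/3 = 3
E[X] = (3/7)·7/2 + (4/7)·3 = 45/14

45/14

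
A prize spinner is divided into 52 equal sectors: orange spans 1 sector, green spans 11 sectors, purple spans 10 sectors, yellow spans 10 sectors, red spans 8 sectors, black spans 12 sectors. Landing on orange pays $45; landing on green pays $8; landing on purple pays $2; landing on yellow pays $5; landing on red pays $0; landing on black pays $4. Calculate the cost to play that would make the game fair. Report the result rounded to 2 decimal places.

$4.83

E[payout] = (1/52)·45 + (11/52)·8 + (10/52)·2 + (10/52)·5 + (8/52)·0 + (12/52)·4 = 251/52
Fair fee = E[payout] = 251/52 ≈ $4.83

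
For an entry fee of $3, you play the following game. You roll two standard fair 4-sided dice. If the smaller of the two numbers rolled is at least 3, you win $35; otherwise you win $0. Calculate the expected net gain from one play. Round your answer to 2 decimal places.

E[payout] = (3/4)·0 + (1/4)·35 = 35/4
Expected profit = 35/4 − 3 = 23/4 ≈ $5.75

$5.75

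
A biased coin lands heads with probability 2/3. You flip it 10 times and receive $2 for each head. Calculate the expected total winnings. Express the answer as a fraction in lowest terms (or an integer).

40/3 dollars

E[#heads] = 10·2/3 = 20/3 (linearity over flips).
E[winnings] = 2·20/3 = 40/3.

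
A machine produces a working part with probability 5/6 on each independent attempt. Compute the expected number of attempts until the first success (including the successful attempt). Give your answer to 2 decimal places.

1.20

For a geometric distribution, E[trials] = 1/p = 1/(5/6) = 6/5.
≈ 1.20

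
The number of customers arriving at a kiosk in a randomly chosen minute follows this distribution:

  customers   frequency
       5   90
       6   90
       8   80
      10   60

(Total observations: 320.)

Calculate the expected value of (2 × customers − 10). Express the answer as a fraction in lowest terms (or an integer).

63/16

Total = 320, so P(customers=5) = 90/320, etc.
E[2x-10] = (9/32)·0 + (9/32)·2 + (1/4)·6 + (3/16)·10
     = 63/16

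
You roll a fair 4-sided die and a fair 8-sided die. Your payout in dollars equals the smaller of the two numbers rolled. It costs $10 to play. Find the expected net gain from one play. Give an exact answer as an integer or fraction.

-125/16 dollars

Distribution of the smaller of the two numbers rolled: 1 w.p. 11/32, 2 w.p. 9/32, 3 w.p. 7/32, 4 w.p. 5/32
E[payout] = (11/32)·1 + (9/32)·2 + (7/32)·3 + (5/32)·4 = 35/16
Expected profit = 35/16 − 10 = -125/16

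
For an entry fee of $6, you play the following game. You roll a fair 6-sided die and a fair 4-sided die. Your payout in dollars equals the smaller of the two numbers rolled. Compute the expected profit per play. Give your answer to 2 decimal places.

-$3.92

Distribution of the smaller of the two numbers rolled: 1 w.p. 3/8, 2 w.p. 7/24, 3 w.p. 5/24, 4 w.p. 1/8
E[payout] = (3/8)·1 + (7/24)·2 + (5/24)·3 + (1/8)·4 = 25/12
Expected profit = 25/12 − 6 = -47/12 ≈ -$3.92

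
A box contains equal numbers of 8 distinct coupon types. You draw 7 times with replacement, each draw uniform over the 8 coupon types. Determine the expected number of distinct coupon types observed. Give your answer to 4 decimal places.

4.8584

Let Xⱼ=1 if type j appears at least once. P(Xⱼ=1) = 1 − ((8−1)/8)^7 = 1273609/2097152.
E[#distinct] = 8·1273609/2097152 = 1273609/262144.
≈ 4.8584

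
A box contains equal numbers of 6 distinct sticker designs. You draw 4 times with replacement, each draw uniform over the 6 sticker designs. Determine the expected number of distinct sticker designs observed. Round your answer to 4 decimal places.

Let Xⱼ=1 if type j appears at least once. P(Xⱼ=1) = 1 − ((6−1)/6)^4 = 671/1296.
E[#distinct] = 6·671/1296 = 671/216.
≈ 3.1065

3.1065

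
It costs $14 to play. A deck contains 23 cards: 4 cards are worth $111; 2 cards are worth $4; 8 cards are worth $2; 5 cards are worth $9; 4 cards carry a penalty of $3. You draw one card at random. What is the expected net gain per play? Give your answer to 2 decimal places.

$7.78

E[payout] = (4/23)·111 + (2/23)·4 + (8/23)·2 + (5/23)·9 + (4/23)·(-3) = 501/23
Expected profit = 501/23 − 14 = 179/23 ≈ $7.78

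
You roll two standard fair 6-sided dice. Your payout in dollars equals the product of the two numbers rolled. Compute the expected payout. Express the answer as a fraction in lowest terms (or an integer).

49/4 dollars

Distribution of the product of the two numbers rolled: 1 w.p. 1/36, 2 w.p. 1/18, 3 w.p. 1/18, 4 w.p. 1/12, 5 w.p. 1/18, 6 w.p. 1/9, …
E[payout] = (1/36)·1 + (1/18)·2 + (1/18)·3 + (1/12)·4 + (1/18)·5 + (1/9)·6 + (1/18)·8 + (1/36)·9 + (1/18)·10 + (1/9)·12 + (1/18)·15 + (1/36)·16 + (1/18)·18 + (1/18)·20 + (1/18)·24 + (1/36)·25 + (1/18)·30 + (1/36)·36 = 49/4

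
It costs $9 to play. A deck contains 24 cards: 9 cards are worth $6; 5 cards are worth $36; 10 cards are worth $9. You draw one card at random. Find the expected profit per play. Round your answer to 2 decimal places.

E[payout] = (9/24)·6 + (5/24)·36 + (10/24)·9 = 27/2
Expected profit = 27/2 − 9 = 9/2 ≈ $4.50

$4.50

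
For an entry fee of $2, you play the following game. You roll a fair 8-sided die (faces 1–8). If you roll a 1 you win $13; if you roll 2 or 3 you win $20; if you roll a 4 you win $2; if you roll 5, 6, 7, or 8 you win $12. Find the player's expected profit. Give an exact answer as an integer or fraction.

87/8 dollars

E[payout] = (1/8)·2 + (1/2)·12 + (1/8)·13 + (1/4)·20 = 103/8
Expected profit = 103/8 − 2 = 87/8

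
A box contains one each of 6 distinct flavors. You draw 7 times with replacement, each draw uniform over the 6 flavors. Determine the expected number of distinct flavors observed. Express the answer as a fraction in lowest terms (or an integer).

Let Xⱼ=1 if type j appears at least once. P(Xⱼ=1) = 1 − ((6−1)/6)^7 = 201811/279936.
E[#distinct] = 6·201811/279936 = 201811/46656.

201811/46656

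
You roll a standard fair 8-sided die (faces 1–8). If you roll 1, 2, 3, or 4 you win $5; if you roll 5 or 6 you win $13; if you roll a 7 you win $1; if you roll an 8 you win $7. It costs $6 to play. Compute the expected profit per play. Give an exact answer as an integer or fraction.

3/4 dollars

E[payout] = (1/8)·1 + (1/2)·5 + (1/8)·7 + (1/4)·13 = 27/4
Expected profit = 27/4 − 6 = 3/4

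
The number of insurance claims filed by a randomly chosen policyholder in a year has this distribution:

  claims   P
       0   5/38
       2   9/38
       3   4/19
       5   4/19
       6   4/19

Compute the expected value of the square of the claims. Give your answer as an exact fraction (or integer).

298/19

E[X²] = (5/38)·0 + (9/38)·4 + (4/19)·9 + (4/19)·25 + (4/19)·36
     = 298/19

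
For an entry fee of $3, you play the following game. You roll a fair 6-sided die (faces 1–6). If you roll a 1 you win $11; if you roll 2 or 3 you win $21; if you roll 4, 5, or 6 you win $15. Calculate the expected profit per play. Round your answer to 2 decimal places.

$13.33

E[payout] = (1/6)·11 + (1/2)·15 + (1/3)·21 = 49/3
Expected profit = 49/3 − 3 = 40/3 ≈ $13.33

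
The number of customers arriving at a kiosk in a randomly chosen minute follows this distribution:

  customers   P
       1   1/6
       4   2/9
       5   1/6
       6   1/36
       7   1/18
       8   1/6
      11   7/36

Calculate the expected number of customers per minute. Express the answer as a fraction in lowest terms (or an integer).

E[X] = (1/6)·1 + (2/9)·4 + (1/6)·5 + (1/36)·6 + (1/18)·7 + (1/6)·8 + (7/36)·11
     = 71/12

71/12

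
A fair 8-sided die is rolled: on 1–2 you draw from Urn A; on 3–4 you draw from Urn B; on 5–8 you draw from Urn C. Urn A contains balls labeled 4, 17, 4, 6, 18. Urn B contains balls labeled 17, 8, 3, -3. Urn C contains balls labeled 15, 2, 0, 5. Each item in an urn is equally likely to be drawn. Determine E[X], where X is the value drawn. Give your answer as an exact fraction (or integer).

541/80

E[X | Urn A] = (4 + 17 + 4 + 6 + 18)/5 = 49/5
E[X | Urn B] = (17 + 8 + 3 − 3)/4 = 25/4
E[X | Urn C] = (15 + 2 + 0 + 5)/4 = 11/2
E[X] = (1/4)·49/5 + (1/4)·25/4 + (1/2)·11/2 = 541/80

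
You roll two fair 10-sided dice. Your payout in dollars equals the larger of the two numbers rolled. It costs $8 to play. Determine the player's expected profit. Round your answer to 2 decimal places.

-$0.85

Distribution of the larger of the two numbers rolled: 1 w.p. 1/100, 2 w.p. 3/100, 3 w.p. 1/20, 4 w.p. 7/100, 5 w.p. 9/100, 6 w.p. 11/100, …
E[payout] = (1/100)·1 + (3/100)·2 + (1/20)·3 + (7/100)·4 + (9/100)·5 + (11/100)·6 + (13/100)·7 + (3/20)·8 + (17/100)·9 + (19/100)·10 = 143/20
Expected profit = 143/20 − 8 = -17/20 ≈ -$0.85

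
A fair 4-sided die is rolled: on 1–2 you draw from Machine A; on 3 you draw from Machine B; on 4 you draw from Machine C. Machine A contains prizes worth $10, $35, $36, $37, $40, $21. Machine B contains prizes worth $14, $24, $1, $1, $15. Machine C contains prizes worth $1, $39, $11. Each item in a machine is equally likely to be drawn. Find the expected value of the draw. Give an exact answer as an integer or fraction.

263/12 dollars

E[X | Machine A] = (10 + 35 + 36 + 37 + 40 + 21)/6 = 179/6
E[X | Machine B] = (14 + 24 + 1 + 1 + 15)/5 = 11
E[X | Machine C] = (1 + 39 + 11)/3 = 17
E[X] = (1/2)·179/6 + (1/4)·11 + (1/4)·17 = 263/12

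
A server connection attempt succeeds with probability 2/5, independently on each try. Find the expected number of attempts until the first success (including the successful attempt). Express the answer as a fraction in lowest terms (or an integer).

For a geometric distribution, E[trials] = 1/p = 1/(2/5) = 5/2.

5/2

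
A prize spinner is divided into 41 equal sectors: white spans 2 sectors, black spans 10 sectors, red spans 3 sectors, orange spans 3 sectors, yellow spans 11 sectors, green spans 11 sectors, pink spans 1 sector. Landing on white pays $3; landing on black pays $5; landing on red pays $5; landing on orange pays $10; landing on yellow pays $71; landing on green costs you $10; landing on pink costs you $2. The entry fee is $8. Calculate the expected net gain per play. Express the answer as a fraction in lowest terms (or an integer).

E[payout] = (2/41)·3 + (10/41)·5 + (3/41)·5 + (3/41)·10 + (11/41)·71 + (11/41)·(-10) + (1/41)·(-2) = 770/41
Expected profit = 770/41 − 8 = 442/41

442/41 dollars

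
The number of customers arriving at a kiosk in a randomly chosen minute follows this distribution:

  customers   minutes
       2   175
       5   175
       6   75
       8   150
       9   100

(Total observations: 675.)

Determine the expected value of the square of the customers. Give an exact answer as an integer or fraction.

1019/27

Total = 675, so P(customers=2) = 175/675, etc.
E[X²] = (7/27)·4 + (7/27)·25 + (1/9)·36 + (2/9)·64 + (4/27)·81
     = 1019/27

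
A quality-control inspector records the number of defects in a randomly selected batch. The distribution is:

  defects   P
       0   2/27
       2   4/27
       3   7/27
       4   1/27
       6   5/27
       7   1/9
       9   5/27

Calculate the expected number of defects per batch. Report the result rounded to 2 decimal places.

4.78

E[X] = (2/27)·0 + (4/27)·2 + (7/27)·3 + (1/27)·4 + (5/27)·6 + (1/9)·7 + (5/27)·9
     = 43/9 ≈ 4.78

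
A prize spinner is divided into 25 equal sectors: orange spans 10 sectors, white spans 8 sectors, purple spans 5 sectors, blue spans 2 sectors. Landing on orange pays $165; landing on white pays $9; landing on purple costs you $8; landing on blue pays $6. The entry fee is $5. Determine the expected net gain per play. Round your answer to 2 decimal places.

E[payout] = (10/25)·165 + (8/25)·9 + (5/25)·(-8) + (2/25)·6 = 1694/25
Expected profit = 1694/25 − 5 = 1569/25 ≈ $62.76

$62.76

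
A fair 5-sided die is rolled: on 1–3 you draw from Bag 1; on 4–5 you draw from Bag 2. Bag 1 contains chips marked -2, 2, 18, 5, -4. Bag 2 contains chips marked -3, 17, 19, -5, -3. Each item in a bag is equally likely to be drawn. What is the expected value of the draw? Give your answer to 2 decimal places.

E[X | Bag 1] = (-2 + 2 + 18 + 5 − 4)/5 = 19/5
E[X | Bag 2] = (-3 + 17 + 19 − 5 − 3)/5 = 5
E[X] = (3/5)·19/5 + (2/5)·5 = 107/25 ≈ 4.28

4.28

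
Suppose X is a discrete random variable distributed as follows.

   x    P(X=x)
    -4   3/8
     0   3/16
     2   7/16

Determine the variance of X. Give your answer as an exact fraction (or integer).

E[X] = (3/8)·(-4) + (3/16)·0 + (7/16)·2 = -5/8
E[X²] = (3/8)·16 + (3/16)·0 + (7/16)·4 = 31/4
Var(X) = 31/4 − (-5/8)² = 471/64

471/64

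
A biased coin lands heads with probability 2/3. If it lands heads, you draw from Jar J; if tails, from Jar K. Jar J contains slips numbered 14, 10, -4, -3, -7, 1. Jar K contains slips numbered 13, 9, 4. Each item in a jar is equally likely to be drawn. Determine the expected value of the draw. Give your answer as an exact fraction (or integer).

37/9

E[X | Jar J] = (14 + 10 − 4 − 3 − 7 + 1)/6 = 11/6
E[X | Jar K] = (13 + 9 + 4)/3 = 26/3
E[X] = (2/3)·11/6 + (1/3)·26/3 = 37/9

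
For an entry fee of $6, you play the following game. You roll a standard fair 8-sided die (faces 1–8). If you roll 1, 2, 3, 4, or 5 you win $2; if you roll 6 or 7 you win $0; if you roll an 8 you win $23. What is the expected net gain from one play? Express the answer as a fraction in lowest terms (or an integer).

-15/8 dollars

E[payout] = (1/4)·0 + (5/8)·2 + (1/8)·23 = 33/8
Expected profit = 33/8 − 6 = -15/8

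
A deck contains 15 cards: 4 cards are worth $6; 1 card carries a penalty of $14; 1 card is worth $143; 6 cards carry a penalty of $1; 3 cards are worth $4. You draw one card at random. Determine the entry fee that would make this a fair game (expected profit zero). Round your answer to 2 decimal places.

E[payout] = (4/15)·6 + (1/15)·(-14) + (1/15)·143 + (6/15)·(-1) + (3/15)·4 = 53/5
Fair fee = E[payout] = 53/5 ≈ $10.60

$10.60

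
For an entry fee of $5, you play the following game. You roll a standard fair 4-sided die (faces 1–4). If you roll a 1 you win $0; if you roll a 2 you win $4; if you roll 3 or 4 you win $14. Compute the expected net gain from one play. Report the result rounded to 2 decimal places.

$3.00

E[payout] = (1/4)·0 + (1/4)·4 + (1/2)·14 = 8
Expected profit = 8 − 5 = 3 ≈ $3.00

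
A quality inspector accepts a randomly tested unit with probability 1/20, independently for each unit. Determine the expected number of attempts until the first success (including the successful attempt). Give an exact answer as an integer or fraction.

For a geometric distribution, E[trials] = 1/p = 1/(1/20) = 20.

20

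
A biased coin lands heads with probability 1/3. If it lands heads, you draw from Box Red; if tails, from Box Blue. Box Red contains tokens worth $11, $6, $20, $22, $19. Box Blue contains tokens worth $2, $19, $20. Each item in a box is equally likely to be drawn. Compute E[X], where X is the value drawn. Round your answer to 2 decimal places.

$14.31

E[X | Box Red] = (11 + 6 + 20 + 22 + 19)/5 = 78/5
E[X | Box Blue] = (2 + 19 + 20)/3 = 41/3
E[X] = (1/3)·78/5 + (2/3)·41/3 = 644/45 ≈ 14.31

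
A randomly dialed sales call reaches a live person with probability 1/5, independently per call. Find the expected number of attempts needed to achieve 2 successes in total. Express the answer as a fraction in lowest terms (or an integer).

By linearity (sum of 2 independent geometric waits), E[trials] = 2/p = 2/(1/5) = 10.

10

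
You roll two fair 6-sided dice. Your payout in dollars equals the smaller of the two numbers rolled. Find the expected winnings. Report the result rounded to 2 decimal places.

$2.53

Distribution of the smaller of the two numbers rolled: 1 w.p. 11/36, 2 w.p. 1/4, 3 w.p. 7/36, 4 w.p. 5/36, 5 w.p. 1/12, 6 w.p. 1/36
E[payout] = (11/36)·1 + (1/4)·2 + (7/36)·3 + (5/36)·4 + (1/12)·5 + (1/36)·6 = 91/36
≈ $2.53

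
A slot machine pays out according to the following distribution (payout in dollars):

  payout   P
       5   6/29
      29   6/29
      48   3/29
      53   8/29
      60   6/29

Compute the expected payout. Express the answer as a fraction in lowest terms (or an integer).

1132/29 dollars

E[X] = (6/29)·5 + (6/29)·29 + (3/29)·48 + (8/29)·53 + (6/29)·60
     = 1132/29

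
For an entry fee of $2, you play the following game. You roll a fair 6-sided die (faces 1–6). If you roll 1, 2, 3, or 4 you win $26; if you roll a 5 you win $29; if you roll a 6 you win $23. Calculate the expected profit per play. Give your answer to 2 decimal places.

$24.00

E[payout] = (1/6)·23 + (2/3)·26 + (1/6)·29 = 26
Expected profit = 26 − 2 = 24 ≈ $24.00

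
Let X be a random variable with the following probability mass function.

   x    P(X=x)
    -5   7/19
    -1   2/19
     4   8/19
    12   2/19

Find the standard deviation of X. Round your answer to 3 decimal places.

5.496

E[X] = 1, E[X²] = 593/19
Var(X) = E[X²] − (E[X])² = 593/19 − 1 = 574/19
SD(X) = √(574/19) ≈ 5.496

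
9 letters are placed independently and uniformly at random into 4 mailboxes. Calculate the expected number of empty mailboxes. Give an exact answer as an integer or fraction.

19683/65536

Let Xⱼ=1 if mailbox j is empty. P(Xⱼ=1) = ((4-1)/4)^9 = 19683/262144.
By linearity, E[#empty] = 4·19683/262144 = 19683/65536.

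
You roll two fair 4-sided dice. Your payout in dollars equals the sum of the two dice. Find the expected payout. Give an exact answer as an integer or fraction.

Distribution of the sum of the two dice: 2 w.p. 1/16, 3 w.p. 1/8, 4 w.p. 3/16, 5 w.p. 1/4, 6 w.p. 3/16, 7 w.p. 1/8, …
E[payout] = (1/16)·2 + (1/8)·3 + (3/16)·4 + (1/4)·5 + (3/16)·6 + (1/8)·7 + (1/16)·8 = 5

$5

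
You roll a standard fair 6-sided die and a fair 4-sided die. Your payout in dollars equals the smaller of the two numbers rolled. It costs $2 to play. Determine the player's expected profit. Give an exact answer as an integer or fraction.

1/12 dollars

Distribution of the smaller of the two numbers rolled: 1 w.p. 3/8, 2 w.p. 7/24, 3 w.p. 5/24, 4 w.p. 1/8
E[payout] = (3/8)·1 + (7/24)·2 + (5/24)·3 + (1/8)·4 = 25/12
Expected profit = 25/12 − 2 = 1/12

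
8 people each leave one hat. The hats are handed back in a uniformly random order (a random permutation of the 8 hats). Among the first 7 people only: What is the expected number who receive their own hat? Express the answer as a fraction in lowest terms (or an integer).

Let Xᵢ = 1 if person i gets their own hat. For each i, P(Xᵢ=1) = 1/8.
By linearity of expectation, E[X₁+…+X_7] = 7·(1/8) = 7/8.

7/8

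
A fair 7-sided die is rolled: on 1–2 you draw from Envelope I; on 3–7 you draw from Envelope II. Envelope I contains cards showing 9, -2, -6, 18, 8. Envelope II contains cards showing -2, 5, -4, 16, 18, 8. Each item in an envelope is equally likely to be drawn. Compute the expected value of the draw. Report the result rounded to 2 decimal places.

E[X | Envelope I] = (9 − 2 − 6 + 18 + 8)/5 = 27/5
E[X | Envelope II] = (-2 + 5 − 4 + 16 + 18 + 8)/6 = 41/6
E[X] = (2/7)·27/5 + (5/7)·41/6 = 1349/210 ≈ 6.42

6.42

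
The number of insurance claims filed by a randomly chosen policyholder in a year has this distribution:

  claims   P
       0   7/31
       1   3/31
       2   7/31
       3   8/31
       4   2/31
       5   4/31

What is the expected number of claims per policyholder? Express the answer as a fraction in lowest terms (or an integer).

69/31

E[X] = (7/31)·0 + (3/31)·1 + (7/31)·2 + (8/31)·3 + (2/31)·4 + (4/31)·5
     = 69/31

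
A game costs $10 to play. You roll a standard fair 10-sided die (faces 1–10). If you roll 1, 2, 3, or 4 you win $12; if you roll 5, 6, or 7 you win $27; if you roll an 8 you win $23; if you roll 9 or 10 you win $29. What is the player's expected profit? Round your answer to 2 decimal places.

$11.00

E[payout] = (2/5)·12 + (1/10)·23 + (3/10)·27 + (1/5)·29 = 21
Expected profit = 21 − 10 = 11 ≈ $11.00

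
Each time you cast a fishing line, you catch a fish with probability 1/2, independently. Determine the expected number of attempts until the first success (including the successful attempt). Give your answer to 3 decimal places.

For a geometric distribution, E[trials] = 1/p = 1/(1/2) = 2.
≈ 2.000

2.000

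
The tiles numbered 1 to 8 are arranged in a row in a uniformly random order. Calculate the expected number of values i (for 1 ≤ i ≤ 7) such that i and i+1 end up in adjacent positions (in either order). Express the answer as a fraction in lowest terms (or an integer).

For each i ∈ {1,…,7}, let Xᵢ = 1 if i and i+1 are adjacent. P(Xᵢ=1) = 2·(8−1)!/8! = 2/8.
By linearity, E[ΣXᵢ] = (7)·(2/8) = 7/4.

7/4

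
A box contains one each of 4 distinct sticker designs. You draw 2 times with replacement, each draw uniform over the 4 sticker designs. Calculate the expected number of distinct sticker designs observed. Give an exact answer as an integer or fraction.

Let Xⱼ=1 if type j appears at least once. P(Xⱼ=1) = 1 − ((4−1)/4)^2 = 7/16.
E[#distinct] = 4·7/16 = 7/4.

7/4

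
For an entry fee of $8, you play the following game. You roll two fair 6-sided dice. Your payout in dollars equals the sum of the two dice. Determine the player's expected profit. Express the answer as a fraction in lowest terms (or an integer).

-$1

Distribution of the sum of the two dice: 2 w.p. 1/36, 3 w.p. 1/18, 4 w.p. 1/12, 5 w.p. 1/9, 6 w.p. 5/36, 7 w.p. 1/6, …
E[payout] = (1/36)·2 + (1/18)·3 + (1/12)·4 + (1/9)·5 + (5/36)·6 + (1/6)·7 + (5/36)·8 + (1/9)·9 + (1/12)·10 + (1/18)·11 + (1/36)·12 = 7
Expected profit = 7 − 8 = -1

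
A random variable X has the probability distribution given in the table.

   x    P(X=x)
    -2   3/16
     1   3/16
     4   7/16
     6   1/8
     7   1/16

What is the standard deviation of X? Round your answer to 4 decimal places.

2.8174

E[X] = 11/4, E[X²] = 31/2
Var(X) = E[X²] − (E[X])² = 31/2 − 121/16 = 127/16
SD(X) = √(127/16) ≈ 2.8174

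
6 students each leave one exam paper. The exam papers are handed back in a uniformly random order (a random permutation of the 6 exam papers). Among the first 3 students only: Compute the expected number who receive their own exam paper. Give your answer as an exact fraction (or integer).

Let Xᵢ = 1 if person i gets their own exam paper. For each i, P(Xᵢ=1) = 1/6.
By linearity of expectation, E[X₁+…+X_3] = 3·(1/6) = 1/2.

1/2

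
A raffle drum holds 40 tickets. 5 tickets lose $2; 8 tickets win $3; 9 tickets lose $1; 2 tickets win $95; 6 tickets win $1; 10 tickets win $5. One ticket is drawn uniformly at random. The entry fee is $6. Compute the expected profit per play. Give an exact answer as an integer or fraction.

E[payout] = (5/40)·(-2) + (8/40)·3 + (9/40)·(-1) + (2/40)·95 + (6/40)·1 + (10/40)·5 = 251/40
Expected profit = 251/40 − 6 = 11/40

11/40 dollars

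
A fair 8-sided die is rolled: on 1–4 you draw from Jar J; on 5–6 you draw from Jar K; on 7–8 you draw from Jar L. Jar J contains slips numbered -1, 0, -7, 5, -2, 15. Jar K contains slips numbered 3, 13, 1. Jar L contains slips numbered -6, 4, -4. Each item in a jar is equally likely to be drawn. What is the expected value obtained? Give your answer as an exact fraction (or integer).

E[X | Jar J] = (-1 + 0 − 7 + 5 − 2 + 15)/6 = 5/3
E[X | Jar K] = (3 + 13 + 1)/3 = 17/3
E[X | Jar L] = (-6 + 4 − 4)/3 = -2
E[X] = (1/2)·5/3 + (1/4)·17/3 + (1/4)·(-2) = 7/4

7/4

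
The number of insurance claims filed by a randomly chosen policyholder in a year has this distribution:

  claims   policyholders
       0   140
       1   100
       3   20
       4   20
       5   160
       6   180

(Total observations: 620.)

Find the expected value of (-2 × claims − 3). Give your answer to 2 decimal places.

Total = 620, so P(claims=0) = 140/620, etc.
E[-2x-3] = (7/31)·(-3) + (5/31)·(-5) + (1/31)·(-9) + (1/31)·(-11) + (8/31)·(-13) + (9/31)·(-15)
     = -305/31 ≈ -9.84

-9.84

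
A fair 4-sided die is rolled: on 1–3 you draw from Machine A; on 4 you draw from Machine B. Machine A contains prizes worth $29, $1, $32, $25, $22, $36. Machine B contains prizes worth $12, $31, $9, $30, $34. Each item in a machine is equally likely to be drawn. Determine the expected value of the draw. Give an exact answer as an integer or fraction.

E[X | Machine A] = (29 + 1 + 32 + 25 + 22 + 36)/6 = 145/6
E[X | Machine B] = (12 + 31 + 9 + 30 + 34)/5 = 116/5
E[X] = (3/4)·145/6 + (1/4)·116/5 = 957/40

957/40 dollars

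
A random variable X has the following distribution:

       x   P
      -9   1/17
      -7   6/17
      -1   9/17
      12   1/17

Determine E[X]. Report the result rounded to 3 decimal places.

E[X] = (1/17)·(-9) + (6/17)·(-7) + (9/17)·(-1) + (1/17)·12
     = -48/17 ≈ -2.824

-2.824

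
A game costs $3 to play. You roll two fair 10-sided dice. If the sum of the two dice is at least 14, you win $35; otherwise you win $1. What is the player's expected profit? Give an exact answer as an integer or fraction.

188/25 dollars

E[payout] = (18/25)·1 + (7/25)·35 = 263/25
Expected profit = 263/25 − 3 = 188/25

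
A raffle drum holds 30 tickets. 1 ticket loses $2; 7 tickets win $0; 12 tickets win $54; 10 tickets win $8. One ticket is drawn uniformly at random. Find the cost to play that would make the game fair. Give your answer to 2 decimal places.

E[payout] = (1/30)·(-2) + (7/30)·0 + (12/30)·54 + (10/30)·8 = 121/5
Fair fee = E[payout] = 121/5 ≈ $24.20

$24.20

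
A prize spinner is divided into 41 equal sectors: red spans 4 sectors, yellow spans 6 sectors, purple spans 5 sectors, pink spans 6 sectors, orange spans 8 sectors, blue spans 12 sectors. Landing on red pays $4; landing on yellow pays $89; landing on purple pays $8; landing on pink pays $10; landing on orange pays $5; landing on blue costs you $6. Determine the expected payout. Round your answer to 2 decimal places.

$15.07

E[payout] = (4/41)·4 + (6/41)·89 + (5/41)·8 + (6/41)·10 + (8/41)·5 + (12/41)·(-6) = 618/41
≈ $15.07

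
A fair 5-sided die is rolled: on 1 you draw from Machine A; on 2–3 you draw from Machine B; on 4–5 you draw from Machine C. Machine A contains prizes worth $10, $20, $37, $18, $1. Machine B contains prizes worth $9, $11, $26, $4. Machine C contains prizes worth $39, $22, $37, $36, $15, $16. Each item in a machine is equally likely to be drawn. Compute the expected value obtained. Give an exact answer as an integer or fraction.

486/25 dollars

E[X | Machine A] = (10 + 20 + 37 + 18 + 1)/5 = 86/5
E[X | Machine B] = (9 + 11 + 26 + 4)/4 = 25/2
E[X | Machine C] = (39 + 22 + 37 + 36 + 15 + 16)/6 = 55/2
E[X] = (1/5)·86/5 + (2/5)·25/2 + (2/5)·55/2 = 486/25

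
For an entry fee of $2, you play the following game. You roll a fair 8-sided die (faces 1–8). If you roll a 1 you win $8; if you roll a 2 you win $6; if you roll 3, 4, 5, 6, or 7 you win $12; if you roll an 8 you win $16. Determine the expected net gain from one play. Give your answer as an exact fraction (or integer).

E[payout] = (1/8)·6 + (1/8)·8 + (5/8)·12 + (1/8)·16 = 45/4
Expected profit = 45/4 − 2 = 37/4

37/4 dollars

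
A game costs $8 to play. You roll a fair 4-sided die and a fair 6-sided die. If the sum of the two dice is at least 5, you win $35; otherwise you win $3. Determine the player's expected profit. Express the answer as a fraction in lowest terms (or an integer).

E[payout] = (1/4)·3 + (3/4)·35 = 27
Expected profit = 27 − 8 = 19

$19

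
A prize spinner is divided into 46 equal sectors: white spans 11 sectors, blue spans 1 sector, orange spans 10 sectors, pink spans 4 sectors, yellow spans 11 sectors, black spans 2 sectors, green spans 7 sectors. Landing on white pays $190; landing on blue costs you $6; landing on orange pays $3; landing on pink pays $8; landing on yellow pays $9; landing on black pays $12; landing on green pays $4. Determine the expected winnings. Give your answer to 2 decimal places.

$49.93

E[payout] = (11/46)·190 + (1/46)·(-6) + (10/46)·3 + (4/46)·8 + (11/46)·9 + (2/46)·12 + (7/46)·4 = 2297/46
≈ $49.93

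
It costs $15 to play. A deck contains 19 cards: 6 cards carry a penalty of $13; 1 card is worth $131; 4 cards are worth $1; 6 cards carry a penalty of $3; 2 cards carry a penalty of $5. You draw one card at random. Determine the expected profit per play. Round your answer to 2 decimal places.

-$13.47

E[payout] = (6/19)·(-13) + (1/19)·131 + (4/19)·1 + (6/19)·(-3) + (2/19)·(-5) = 29/19
Expected profit = 29/19 − 15 = -256/19 ≈ -$13.47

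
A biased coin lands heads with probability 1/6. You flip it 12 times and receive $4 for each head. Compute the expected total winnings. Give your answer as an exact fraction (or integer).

E[#heads] = 12·1/6 = 2 (linearity over flips).
E[winnings] = 4·2 = 8.

$8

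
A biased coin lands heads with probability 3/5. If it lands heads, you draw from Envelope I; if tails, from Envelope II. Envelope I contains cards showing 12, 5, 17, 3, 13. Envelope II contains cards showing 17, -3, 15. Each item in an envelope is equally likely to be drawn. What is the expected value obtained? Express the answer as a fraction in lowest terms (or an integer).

148/15

E[X | Envelope I] = (12 + 5 + 17 + 3 + 13)/5 = 10
E[X | Envelope II] = (17 − 3 + 15)/3 = 29/3
E[X] = (3/5)·10 + (2/5)·29/3 = 148/15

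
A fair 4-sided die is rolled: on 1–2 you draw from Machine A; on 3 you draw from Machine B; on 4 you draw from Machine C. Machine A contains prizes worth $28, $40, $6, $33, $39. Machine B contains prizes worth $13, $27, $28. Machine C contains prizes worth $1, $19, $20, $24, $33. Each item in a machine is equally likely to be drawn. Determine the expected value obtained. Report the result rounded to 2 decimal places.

$25.12

E[X | Machine A] = (28 + 40 + 6 + 33 + 39)/5 = 146/5
E[X | Machine B] = (13 + 27 + 28)/3 = 68/3
E[X | Machine C] = (1 + 19 + 20 + 24 + 33)/5 = 97/5
E[X] = (1/2)·146/5 + (1/4)·68/3 + (1/4)·97/5 = 1507/60 ≈ 25.12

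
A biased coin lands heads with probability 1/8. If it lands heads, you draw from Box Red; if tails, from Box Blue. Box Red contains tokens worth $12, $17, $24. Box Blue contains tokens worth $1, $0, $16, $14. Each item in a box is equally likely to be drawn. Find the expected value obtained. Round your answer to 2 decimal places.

$8.99

E[X | Box Red] = (12 + 17 + 24)/3 = 53/3
E[X | Box Blue] = (1 + 0 + 16 + 14)/4 = 31/4
E[X] = (1/8)·53/3 + (7/8)·31/4 = 863/96 ≈ 8.99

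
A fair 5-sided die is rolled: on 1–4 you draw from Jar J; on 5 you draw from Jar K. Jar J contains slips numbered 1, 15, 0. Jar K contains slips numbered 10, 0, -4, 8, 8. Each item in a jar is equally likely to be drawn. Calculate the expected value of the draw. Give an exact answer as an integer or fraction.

386/75

E[X | Jar J] = (1 + 15 + 0)/3 = 16/3
E[X | Jar K] = (10 + 0 − 4 + 8 + 8)/5 = 22/5
E[X] = (4/5)·16/3 + (1/5)·22/5 = 386/75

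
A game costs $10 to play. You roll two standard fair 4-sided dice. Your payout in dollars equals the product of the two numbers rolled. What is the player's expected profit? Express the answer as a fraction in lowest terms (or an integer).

Distribution of the product of the two numbers rolled: 1 w.p. 1/16, 2 w.p. 1/8, 3 w.p. 1/8, 4 w.p. 3/16, 6 w.p. 1/8, 8 w.p. 1/8, …
E[payout] = (1/16)·1 + (1/8)·2 + (1/8)·3 + (3/16)·4 + (1/8)·6 + (1/8)·8 + (1/16)·9 + (1/8)·12 + (1/16)·16 = 25/4
Expected profit = 25/4 − 10 = -15/4

-15/4 dollars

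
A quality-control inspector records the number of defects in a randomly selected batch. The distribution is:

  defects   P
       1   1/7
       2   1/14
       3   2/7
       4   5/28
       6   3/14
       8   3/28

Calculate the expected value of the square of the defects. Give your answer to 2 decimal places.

E[X²] = (1/7)·1 + (1/14)·4 + (2/7)·9 + (5/28)·16 + (3/14)·36 + (3/28)·64
     = 143/7 ≈ 20.43

20.43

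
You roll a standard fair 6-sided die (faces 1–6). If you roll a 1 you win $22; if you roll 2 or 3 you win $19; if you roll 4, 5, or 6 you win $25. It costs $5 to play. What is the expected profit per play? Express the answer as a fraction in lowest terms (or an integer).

35/2 dollars

E[payout] = (1/3)·19 + (1/6)·22 + (1/2)·25 = 45/2
Expected profit = 45/2 − 5 = 35/2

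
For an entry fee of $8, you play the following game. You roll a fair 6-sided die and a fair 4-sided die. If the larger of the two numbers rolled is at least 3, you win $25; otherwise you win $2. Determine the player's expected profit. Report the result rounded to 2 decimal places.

$13.17

E[payout] = (1/6)·2 + (5/6)·25 = 127/6
Expected profit = 127/6 − 8 = 79/6 ≈ $13.17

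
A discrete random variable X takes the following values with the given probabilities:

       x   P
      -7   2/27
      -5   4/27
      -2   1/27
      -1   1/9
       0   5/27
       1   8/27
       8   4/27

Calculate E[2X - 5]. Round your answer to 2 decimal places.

-4.93

E[2x-5] = (2/27)·(-19) + (4/27)·(-15) + (1/27)·(-9) + (1/9)·(-7) + (5/27)·(-5) + (8/27)·(-3) + (4/27)·11
     = -133/27 ≈ -4.93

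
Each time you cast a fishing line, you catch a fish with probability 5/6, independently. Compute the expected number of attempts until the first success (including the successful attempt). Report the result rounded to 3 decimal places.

For a geometric distribution, E[trials] = 1/p = 1/(5/6) = 6/5.
≈ 1.200

1.200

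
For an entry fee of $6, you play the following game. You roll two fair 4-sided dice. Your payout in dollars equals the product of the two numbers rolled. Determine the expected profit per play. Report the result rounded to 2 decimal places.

$0.25

Distribution of the product of the two numbers rolled: 1 w.p. 1/16, 2 w.p. 1/8, 3 w.p. 1/8, 4 w.p. 3/16, 6 w.p. 1/8, 8 w.p. 1/8, …
E[payout] = (1/16)·1 + (1/8)·2 + (1/8)·3 + (3/16)·4 + (1/8)·6 + (1/8)·8 + (1/16)·9 + (1/8)·12 + (1/16)·16 = 25/4
Expected profit = 25/4 − 6 = 1/4 ≈ $0.25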